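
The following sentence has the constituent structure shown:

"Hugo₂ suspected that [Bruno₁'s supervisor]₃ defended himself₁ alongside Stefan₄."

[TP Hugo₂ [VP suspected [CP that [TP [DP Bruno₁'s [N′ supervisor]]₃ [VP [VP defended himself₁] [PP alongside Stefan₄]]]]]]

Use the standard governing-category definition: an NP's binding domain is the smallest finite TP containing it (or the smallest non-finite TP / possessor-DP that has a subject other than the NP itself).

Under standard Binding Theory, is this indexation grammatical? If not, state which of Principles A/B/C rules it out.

Principle A

The two coindexed NPs are *Bruno₁* and *himself₁*.
*himself₁* is an anaphor. Principle A requires it to be bound within its binding domain — the embedded TP, whose subject is [Bruno₁'s supervisor]₃.
Within that domain it is c-commanded by *[Bruno₁'s supervisor]₃*, which does not share its index.
*Bruno₁* does not c-command the anaphor at all.
The anaphor is unbound in its domain → Principle A violation.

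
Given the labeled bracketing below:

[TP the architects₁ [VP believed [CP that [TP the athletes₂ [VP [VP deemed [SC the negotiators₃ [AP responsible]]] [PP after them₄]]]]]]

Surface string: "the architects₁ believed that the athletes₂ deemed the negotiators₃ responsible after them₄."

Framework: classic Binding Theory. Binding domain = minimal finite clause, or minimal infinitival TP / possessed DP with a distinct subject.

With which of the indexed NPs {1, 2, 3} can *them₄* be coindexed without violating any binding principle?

{1, 3}

*them* is a pronoun, so Principle B applies: it must be free in its binding domain.
Binding domain of *them₄*: the embedded TP, whose subject is the athletes₂.
*the architects₁* c-commands the pronoun but from outside its binding domain, and is not c-commanded by it → coindexation permitted.
*the athletes₂* c-commands the pronoun within its binding domain → coindexation would violate Principle B.
*the negotiators₃* and the pronoun do not c-command one another → neither Principle B nor Principle C is at stake; coindexation permitted.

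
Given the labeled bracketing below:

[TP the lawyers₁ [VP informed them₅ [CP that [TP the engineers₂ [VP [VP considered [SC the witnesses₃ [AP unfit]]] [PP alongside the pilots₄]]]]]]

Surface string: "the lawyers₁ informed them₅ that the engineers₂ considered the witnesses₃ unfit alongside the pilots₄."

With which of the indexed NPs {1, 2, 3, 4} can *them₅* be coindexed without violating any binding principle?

none

*them* is a pronoun, so Principle B applies: it must be free in its binding domain.
Binding domain of *them₅*: the matrix TP, whose subject is the lawyers₁.
*the lawyers₁* c-commands the pronoun within its binding domain → coindexation would violate Principle B.
*the engineers₂*: the pronoun c-commands this R-expression → coindexation would violate Principle C on *the engineers₂*.
*the witnesses₃*: the pronoun c-commands this R-expression → coindexation would violate Principle C on *the witnesses₃*.
*the pilots₄*: the pronoun c-commands this R-expression → coindexation would violate Principle C on *the pilots₄*.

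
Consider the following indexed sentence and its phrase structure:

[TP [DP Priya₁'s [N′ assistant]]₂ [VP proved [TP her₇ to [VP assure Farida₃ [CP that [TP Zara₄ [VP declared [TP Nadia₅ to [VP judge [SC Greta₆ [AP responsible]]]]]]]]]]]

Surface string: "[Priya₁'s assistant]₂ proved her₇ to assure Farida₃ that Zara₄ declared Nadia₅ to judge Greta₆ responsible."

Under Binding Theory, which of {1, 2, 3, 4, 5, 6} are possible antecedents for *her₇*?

{1}

*her* is a pronoun, so Principle B applies: it must be free in its binding domain.
Binding domain of *her₇*: the matrix TP, whose subject is [Priya₁'s assistant]₂.
*Priya₁* and the pronoun do not c-command one another → neither Principle B nor Principle C is at stake; coindexation permitted.
*[Priya₁'s assistant]₂* c-commands the pronoun within its binding domain → coindexation would violate Principle B.
*Farida₃*: the pronoun c-commands this R-expression → coindexation would violate Principle C on *Farida₃*.
*Zara₄*: the pronoun c-commands this R-expression → coindexation would violate Principle C on *Zara₄*.
*Nadia₅*: the pronoun c-commands this R-expression → coindexation would violate Principle C on *Nadia₅*.
*Greta₆*: the pronoun c-commands this R-expression → coindexation would violate Principle C on *Greta₆*.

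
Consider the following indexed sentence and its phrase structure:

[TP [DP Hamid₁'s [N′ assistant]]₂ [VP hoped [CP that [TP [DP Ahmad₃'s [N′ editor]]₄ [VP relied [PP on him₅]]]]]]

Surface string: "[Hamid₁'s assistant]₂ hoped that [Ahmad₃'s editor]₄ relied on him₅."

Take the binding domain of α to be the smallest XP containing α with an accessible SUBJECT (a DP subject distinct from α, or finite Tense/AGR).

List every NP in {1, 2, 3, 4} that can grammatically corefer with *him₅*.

*him* is a pronoun, so Principle B applies: it must be free in its binding domain.
Binding domain of *him₅*: the embedded TP, whose subject is [Ahmad₃'s editor]₄.
*Hamid₁* and the pronoun do not c-command one another → neither Principle B nor Principle C is at stake; coindexation permitted.
*[Hamid₁'s assistant]₂* c-commands the pronoun but from outside its binding domain, and is not c-commanded by it → coindexation permitted.
*Ahmad₃* and the pronoun do not c-command one another → neither Principle B nor Principle C is at stake; coindexation permitted.
*[Ahmad₃'s editor]₄* c-commands the pronoun within its binding domain → coindexation would violate Principle B.

{1, 2, 3}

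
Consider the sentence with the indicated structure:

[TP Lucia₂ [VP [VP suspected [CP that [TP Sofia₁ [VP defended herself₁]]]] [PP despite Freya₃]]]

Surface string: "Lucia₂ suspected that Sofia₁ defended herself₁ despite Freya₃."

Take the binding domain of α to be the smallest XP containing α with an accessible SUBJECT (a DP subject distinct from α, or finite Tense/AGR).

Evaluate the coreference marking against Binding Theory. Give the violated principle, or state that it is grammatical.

grammatical

The two coindexed NPs are *Sofia₁* and *herself₁*.
*herself₁* is an anaphor; its binding domain is the embedded TP, whose subject is Sofia₁. *Sofia₁* c-commands it within that domain and shares its index, so Principle A is satisfied.
*Sofia₁* is an R-expression; *herself₁* does not c-command it, and no other NP shares its index, so Principle C is satisfied.
All principles are respected.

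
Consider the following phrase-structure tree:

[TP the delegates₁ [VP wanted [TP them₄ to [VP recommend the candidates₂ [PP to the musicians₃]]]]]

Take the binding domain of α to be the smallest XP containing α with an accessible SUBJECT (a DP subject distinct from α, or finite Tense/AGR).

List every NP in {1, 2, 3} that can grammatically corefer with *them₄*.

*them* is a pronoun, so Principle B applies: it must be free in its binding domain.
Binding domain of *them₄*: the matrix TP, whose subject is the delegates₁.
*the delegates₁* c-commands the pronoun within its binding domain → coindexation would violate Principle B.
*the candidates₂*: the pronoun c-commands this R-expression → coindexation would violate Principle C on *the candidates₂*.
*the musicians₃*: the pronoun c-commands this R-expression → coindexation would violate Principle C on *the musicians₃*.

none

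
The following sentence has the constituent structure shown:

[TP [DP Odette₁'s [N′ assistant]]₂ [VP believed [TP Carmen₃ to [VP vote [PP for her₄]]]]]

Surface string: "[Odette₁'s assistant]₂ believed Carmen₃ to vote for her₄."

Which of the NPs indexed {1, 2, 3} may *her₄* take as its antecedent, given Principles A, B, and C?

*her* is a pronoun, so Principle B applies: it must be free in its binding domain.
Binding domain of *her₄*: the embedded TP, whose subject is Carmen₃.
*Odette₁* and the pronoun do not c-command one another → neither Principle B nor Principle C is at stake; coindexation permitted.
*[Odette₁'s assistant]₂* c-commands the pronoun but from outside its binding domain, and is not c-commanded by it → coindexation permitted.
*Carmen₃* c-commands the pronoun within its binding domain → coindexation would violate Principle B.

{1, 2}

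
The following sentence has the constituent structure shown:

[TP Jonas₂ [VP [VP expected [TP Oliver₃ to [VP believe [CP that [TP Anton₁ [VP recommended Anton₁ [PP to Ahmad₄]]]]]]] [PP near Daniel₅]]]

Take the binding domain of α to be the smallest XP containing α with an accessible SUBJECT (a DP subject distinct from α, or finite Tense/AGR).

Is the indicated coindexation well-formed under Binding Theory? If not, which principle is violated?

Principle C

The two coindexed NPs are *Anton₁* (the higher occurrence) and *Anton₁* (the lower occurrence).
*Anton₁* (the lower occurrence) is an R-expression. Principle C requires it to be free everywhere.
*Anton₁* (the higher occurrence) c-commands it and carries the same index.
The R-expression is bound → Principle C violation.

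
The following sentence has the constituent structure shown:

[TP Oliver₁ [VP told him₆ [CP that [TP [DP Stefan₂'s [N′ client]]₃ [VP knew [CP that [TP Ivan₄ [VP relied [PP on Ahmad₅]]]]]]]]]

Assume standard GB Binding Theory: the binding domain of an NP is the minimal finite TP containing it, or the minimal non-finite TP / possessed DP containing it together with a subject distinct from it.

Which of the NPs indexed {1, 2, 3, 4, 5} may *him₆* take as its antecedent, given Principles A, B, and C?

none

*him* is a pronoun, so Principle B applies: it must be free in its binding domain.
Binding domain of *him₆*: the matrix TP, whose subject is Oliver₁.
*Oliver₁* c-commands the pronoun within its binding domain → coindexation would violate Principle B.
*Stefan₂*: the pronoun c-commands this R-expression → coindexation would violate Principle C on *Stefan₂*.
*[Stefan₂'s client]₃*: the pronoun c-commands this R-expression → coindexation would violate Principle C on *[Stefan₂'s client]₃*.
*Ivan₄*: the pronoun c-commands this R-expression → coindexation would violate Principle C on *Ivan₄*.
*Ahmad₅*: the pronoun c-commands this R-expression → coindexation would violate Principle C on *Ahmad₅*.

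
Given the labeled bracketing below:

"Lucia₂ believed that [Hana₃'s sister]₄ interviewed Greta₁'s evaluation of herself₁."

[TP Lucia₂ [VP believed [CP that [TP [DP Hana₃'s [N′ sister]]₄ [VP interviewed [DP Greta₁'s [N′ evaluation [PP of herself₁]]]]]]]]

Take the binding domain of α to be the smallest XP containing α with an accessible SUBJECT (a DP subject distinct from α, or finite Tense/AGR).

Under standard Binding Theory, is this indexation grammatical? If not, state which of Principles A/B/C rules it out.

grammatical

The two coindexed NPs are *Greta₁* and *herself₁*.
*herself₁* is an anaphor; its binding domain is the possessed DP, whose subject is Greta₁. *Greta₁* c-commands it within that domain and shares its index, so Principle A is satisfied.
*Greta₁* is an R-expression; *herself₁* does not c-command it, and no other NP shares its index, so Principle C is satisfied.
All principles are respected.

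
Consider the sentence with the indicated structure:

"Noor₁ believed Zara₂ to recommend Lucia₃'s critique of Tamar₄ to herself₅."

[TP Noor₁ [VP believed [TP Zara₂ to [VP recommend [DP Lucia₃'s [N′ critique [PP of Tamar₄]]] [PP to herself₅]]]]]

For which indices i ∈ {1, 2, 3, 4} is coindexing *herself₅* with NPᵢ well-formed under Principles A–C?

{2}

*herself* is an anaphor, so Principle A applies: it must be bound in its binding domain.
Binding domain of *herself₅*: the embedded TP, whose subject is Zara₂.
*Noor₁* c-commands the anaphor but is outside its binding domain → cannot satisfy Principle A.
*Zara₂* c-commands the anaphor within its binding domain → licit binder.
*Lucia₃* does not c-command the anaphor → cannot bind it.
*Tamar₄* does not c-command the anaphor → cannot bind it.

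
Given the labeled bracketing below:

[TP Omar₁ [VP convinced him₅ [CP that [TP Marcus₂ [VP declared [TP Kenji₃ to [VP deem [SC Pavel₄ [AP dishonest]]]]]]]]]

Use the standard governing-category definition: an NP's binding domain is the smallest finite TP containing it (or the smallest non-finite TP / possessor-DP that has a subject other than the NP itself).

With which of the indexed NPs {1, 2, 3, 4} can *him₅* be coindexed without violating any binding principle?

none

*him* is a pronoun, so Principle B applies: it must be free in its binding domain.
Binding domain of *him₅*: the matrix TP, whose subject is Omar₁.
*Omar₁* c-commands the pronoun within its binding domain → coindexation would violate Principle B.
*Marcus₂*: the pronoun c-commands this R-expression → coindexation would violate Principle C on *Marcus₂*.
*Kenji₃*: the pronoun c-commands this R-expression → coindexation would violate Principle C on *Kenji₃*.
*Pavel₄*: the pronoun c-commands this R-expression → coindexation would violate Principle C on *Pavel₄*.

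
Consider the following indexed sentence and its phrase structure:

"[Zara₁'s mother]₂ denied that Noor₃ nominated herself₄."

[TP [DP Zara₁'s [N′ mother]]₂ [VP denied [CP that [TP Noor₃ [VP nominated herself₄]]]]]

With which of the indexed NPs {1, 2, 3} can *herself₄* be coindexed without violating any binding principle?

{3}

*herself* is an anaphor, so Principle A applies: it must be bound in its binding domain.
Binding domain of *herself₄*: the embedded TP, whose subject is Noor₃.
*Zara₁* does not c-command the anaphor → cannot bind it.
*[Zara₁'s mother]₂* c-commands the anaphor but is outside its binding domain → cannot satisfy Principle A.
*Noor₃* c-commands the anaphor within its binding domain → licit binder.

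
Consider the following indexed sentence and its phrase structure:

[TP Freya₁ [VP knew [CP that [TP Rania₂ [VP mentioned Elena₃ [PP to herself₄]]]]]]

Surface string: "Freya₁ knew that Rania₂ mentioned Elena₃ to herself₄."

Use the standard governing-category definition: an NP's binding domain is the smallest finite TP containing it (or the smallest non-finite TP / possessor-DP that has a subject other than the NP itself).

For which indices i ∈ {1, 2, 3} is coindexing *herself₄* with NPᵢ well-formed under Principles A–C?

*herself* is an anaphor, so Principle A applies: it must be bound in its binding domain.
Binding domain of *herself₄*: the embedded TP, whose subject is Rania₂.
*Freya₁* c-commands the anaphor but is outside its binding domain → cannot satisfy Principle A.
*Rania₂* c-commands the anaphor within its binding domain → licit binder.
*Elena₃* c-commands the anaphor within its binding domain → licit binder.

{2, 3}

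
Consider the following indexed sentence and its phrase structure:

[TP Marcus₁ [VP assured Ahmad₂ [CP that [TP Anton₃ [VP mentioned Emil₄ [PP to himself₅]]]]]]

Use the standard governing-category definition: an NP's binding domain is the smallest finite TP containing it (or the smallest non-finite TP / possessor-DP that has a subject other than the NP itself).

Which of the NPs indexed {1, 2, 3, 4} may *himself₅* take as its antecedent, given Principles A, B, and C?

{3, 4}

*himself* is an anaphor, so Principle A applies: it must be bound in its binding domain.
Binding domain of *himself₅*: the embedded TP, whose subject is Anton₃.
*Marcus₁* c-commands the anaphor but is outside its binding domain → cannot satisfy Principle A.
*Ahmad₂* c-commands the anaphor but is outside its binding domain → cannot satisfy Principle A.
*Anton₃* c-commands the anaphor within its binding domain → licit binder.
*Emil₄* c-commands the anaphor within its binding domain → licit binder.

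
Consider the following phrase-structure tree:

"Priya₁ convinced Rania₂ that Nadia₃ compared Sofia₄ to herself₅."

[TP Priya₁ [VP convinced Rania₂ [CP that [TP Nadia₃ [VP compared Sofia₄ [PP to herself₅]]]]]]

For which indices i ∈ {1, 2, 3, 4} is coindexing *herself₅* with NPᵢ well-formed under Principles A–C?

*herself* is an anaphor, so Principle A applies: it must be bound in its binding domain.
Binding domain of *herself₅*: the embedded TP, whose subject is Nadia₃.
*Priya₁* c-commands the anaphor but is outside its binding domain → cannot satisfy Principle A.
*Rania₂* c-commands the anaphor but is outside its binding domain → cannot satisfy Principle A.
*Nadia₃* c-commands the anaphor within its binding domain → licit binder.
*Sofia₄* c-commands the anaphor within its binding domain → licit binder.

{3, 4}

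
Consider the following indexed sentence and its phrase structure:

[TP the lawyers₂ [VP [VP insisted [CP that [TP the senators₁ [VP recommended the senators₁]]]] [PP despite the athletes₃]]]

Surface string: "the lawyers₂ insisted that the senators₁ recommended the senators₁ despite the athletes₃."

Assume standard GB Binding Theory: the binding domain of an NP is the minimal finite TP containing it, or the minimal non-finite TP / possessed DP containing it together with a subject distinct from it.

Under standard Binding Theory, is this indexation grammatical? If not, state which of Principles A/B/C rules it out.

The two coindexed NPs are *the senators₁* (the lower occurrence) and *the senators₁* (the higher occurrence).
*the senators₁* (the lower occurrence) is an R-expression. Principle C requires it to be free everywhere.
*the senators₁* (the higher occurrence) c-commands it and carries the same index.
The R-expression is bound → Principle C violation.

Principle C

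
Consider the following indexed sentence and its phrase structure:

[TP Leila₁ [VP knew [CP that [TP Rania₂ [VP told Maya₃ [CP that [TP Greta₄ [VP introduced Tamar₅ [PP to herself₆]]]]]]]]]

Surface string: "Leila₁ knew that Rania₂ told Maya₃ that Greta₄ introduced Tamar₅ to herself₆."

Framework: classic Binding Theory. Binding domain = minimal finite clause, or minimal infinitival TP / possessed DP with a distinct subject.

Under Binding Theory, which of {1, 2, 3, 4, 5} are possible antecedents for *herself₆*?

{4, 5}

*herself* is an anaphor, so Principle A applies: it must be bound in its binding domain.
Binding domain of *herself₆*: the embedded TP, whose subject is Greta₄.
*Leila₁* c-commands the anaphor but is outside its binding domain → cannot satisfy Principle A.
*Rania₂* c-commands the anaphor but is outside its binding domain → cannot satisfy Principle A.
*Maya₃* c-commands the anaphor but is outside its binding domain → cannot satisfy Principle A.
*Greta₄* c-commands the anaphor within its binding domain → licit binder.
*Tamar₅* c-commands the anaphor within its binding domain → licit binder.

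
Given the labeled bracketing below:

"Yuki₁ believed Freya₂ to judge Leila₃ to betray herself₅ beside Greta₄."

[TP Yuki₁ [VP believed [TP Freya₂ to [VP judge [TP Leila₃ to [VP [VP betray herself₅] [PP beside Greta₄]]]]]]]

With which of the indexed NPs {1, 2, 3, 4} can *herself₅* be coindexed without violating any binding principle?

*herself* is an anaphor, so Principle A applies: it must be bound in its binding domain.
Binding domain of *herself₅*: the embedded TP, whose subject is Leila₃.
*Yuki₁* c-commands the anaphor but is outside its binding domain → cannot satisfy Principle A.
*Freya₂* c-commands the anaphor but is outside its binding domain → cannot satisfy Principle A.
*Leila₃* c-commands the anaphor within its binding domain → licit binder.
*Greta₄* does not c-command the anaphor → cannot bind it.

{3}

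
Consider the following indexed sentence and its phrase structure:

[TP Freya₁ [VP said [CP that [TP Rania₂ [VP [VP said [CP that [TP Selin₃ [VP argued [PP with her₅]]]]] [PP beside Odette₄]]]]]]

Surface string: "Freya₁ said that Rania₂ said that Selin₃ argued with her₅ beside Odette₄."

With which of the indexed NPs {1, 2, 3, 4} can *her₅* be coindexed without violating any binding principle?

{1, 2, 4}

*her* is a pronoun, so Principle B applies: it must be free in its binding domain.
Binding domain of *her₅*: the embedded TP, whose subject is Selin₃.
*Freya₁* c-commands the pronoun but from outside its binding domain, and is not c-commanded by it → coindexation permitted.
*Rania₂* c-commands the pronoun but from outside its binding domain, and is not c-commanded by it → coindexation permitted.
*Selin₃* c-commands the pronoun within its binding domain → coindexation would violate Principle B.
*Odette₄* and the pronoun do not c-command one another → neither Principle B nor Principle C is at stake; coindexation permitted.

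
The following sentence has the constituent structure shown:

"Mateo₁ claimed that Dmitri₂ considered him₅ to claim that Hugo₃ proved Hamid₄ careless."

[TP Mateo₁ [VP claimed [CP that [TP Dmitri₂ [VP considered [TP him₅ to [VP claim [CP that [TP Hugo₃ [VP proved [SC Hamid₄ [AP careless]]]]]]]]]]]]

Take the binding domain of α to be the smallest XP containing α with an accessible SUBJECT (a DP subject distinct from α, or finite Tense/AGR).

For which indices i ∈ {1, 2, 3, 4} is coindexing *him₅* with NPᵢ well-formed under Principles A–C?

*him* is a pronoun, so Principle B applies: it must be free in its binding domain.
Binding domain of *him₅*: the embedded TP, whose subject is Dmitri₂.
*Mateo₁* c-commands the pronoun but from outside its binding domain, and is not c-commanded by it → coindexation permitted.
*Dmitri₂* c-commands the pronoun within its binding domain → coindexation would violate Principle B.
*Hugo₃*: the pronoun c-commands this R-expression → coindexation would violate Principle C on *Hugo₃*.
*Hamid₄*: the pronoun c-commands this R-expression → coindexation would violate Principle C on *Hamid₄*.

{1}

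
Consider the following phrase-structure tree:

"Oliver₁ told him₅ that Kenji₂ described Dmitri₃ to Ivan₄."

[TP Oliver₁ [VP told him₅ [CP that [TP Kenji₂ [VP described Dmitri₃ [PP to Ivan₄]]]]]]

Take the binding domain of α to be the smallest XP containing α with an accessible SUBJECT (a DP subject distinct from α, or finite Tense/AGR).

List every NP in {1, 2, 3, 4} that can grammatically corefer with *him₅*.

*him* is a pronoun, so Principle B applies: it must be free in its binding domain.
Binding domain of *him₅*: the matrix TP, whose subject is Oliver₁.
*Oliver₁* c-commands the pronoun within its binding domain → coindexation would violate Principle B.
*Kenji₂*: the pronoun c-commands this R-expression → coindexation would violate Principle C on *Kenji₂*.
*Dmitri₃*: the pronoun c-commands this R-expression → coindexation would violate Principle C on *Dmitri₃*.
*Ivan₄*: the pronoun c-commands this R-expression → coindexation would violate Principle C on *Ivan₄*.

none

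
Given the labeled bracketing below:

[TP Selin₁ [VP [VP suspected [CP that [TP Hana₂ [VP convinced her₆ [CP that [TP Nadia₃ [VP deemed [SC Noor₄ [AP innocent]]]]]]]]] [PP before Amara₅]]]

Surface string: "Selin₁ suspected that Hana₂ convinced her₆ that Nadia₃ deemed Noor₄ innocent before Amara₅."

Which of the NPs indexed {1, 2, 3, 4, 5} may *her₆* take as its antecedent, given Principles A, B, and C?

*her* is a pronoun, so Principle B applies: it must be free in its binding domain.
Binding domain of *her₆*: the embedded TP, whose subject is Hana₂.
*Selin₁* c-commands the pronoun but from outside its binding domain, and is not c-commanded by it → coindexation permitted.
*Hana₂* c-commands the pronoun within its binding domain → coindexation would violate Principle B.
*Nadia₃*: the pronoun c-commands this R-expression → coindexation would violate Principle C on *Nadia₃*.
*Noor₄*: the pronoun c-commands this R-expression → coindexation would violate Principle C on *Noor₄*.
*Amara₅* and the pronoun do not c-command one another → neither Principle B nor Principle C is at stake; coindexation permitted.

{1, 5}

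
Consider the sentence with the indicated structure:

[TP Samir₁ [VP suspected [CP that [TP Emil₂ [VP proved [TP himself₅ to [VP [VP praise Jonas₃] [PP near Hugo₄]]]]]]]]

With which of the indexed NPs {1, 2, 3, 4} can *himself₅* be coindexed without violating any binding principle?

*himself* is an anaphor, so Principle A applies: it must be bound in its binding domain.
Binding domain of *himself₅*: the embedded TP, whose subject is Emil₂.
*Samir₁* c-commands the anaphor but is outside its binding domain → cannot satisfy Principle A.
*Emil₂* c-commands the anaphor within its binding domain → licit binder.
*Jonas₃* does not c-command the anaphor → cannot bind it.
*Hugo₄* does not c-command the anaphor → cannot bind it.

{2}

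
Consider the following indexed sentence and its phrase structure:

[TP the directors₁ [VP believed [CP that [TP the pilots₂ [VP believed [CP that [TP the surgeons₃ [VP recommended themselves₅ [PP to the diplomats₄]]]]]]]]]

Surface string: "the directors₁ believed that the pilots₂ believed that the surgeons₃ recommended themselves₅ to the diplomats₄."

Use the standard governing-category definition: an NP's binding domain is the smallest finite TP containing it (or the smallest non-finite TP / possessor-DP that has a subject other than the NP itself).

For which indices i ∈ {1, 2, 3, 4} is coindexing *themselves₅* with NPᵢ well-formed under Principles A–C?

*themselves* is an anaphor, so Principle A applies: it must be bound in its binding domain.
Binding domain of *themselves₅*: the embedded TP, whose subject is the surgeons₃.
*the directors₁* c-commands the anaphor but is outside its binding domain → cannot satisfy Principle A.
*the pilots₂* c-commands the anaphor but is outside its binding domain → cannot satisfy Principle A.
*the surgeons₃* c-commands the anaphor within its binding domain → licit binder.
*the diplomats₄* does not c-command the anaphor → cannot bind it.

{3}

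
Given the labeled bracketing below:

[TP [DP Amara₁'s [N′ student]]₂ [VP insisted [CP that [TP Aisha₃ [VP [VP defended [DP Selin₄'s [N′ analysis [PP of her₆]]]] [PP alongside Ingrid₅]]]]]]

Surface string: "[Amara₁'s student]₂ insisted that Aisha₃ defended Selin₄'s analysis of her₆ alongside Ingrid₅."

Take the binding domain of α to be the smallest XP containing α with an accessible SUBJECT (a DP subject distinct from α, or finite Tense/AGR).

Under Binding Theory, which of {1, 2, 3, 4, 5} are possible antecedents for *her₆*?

{1, 2, 3, 5}

*her* is a pronoun, so Principle B applies: it must be free in its binding domain.
Binding domain of *her₆*: the possessed DP, whose subject is Selin₄.
*Amara₁* and the pronoun do not c-command one another → neither Principle B nor Principle C is at stake; coindexation permitted.
*[Amara₁'s student]₂* c-commands the pronoun but from outside its binding domain, and is not c-commanded by it → coindexation permitted.
*Aisha₃* c-commands the pronoun but from outside its binding domain, and is not c-commanded by it → coindexation permitted.
*Selin₄* c-commands the pronoun within its binding domain → coindexation would violate Principle B.
*Ingrid₅* and the pronoun do not c-command one another → neither Principle B nor Principle C is at stake; coindexation permitted.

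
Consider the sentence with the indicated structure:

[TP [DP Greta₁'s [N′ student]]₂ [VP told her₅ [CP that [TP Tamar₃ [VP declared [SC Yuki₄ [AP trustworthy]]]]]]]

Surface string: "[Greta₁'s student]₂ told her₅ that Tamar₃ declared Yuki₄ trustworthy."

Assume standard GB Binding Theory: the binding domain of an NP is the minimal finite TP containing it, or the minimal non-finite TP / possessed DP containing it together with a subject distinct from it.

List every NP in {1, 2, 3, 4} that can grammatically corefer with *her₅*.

*her* is a pronoun, so Principle B applies: it must be free in its binding domain.
Binding domain of *her₅*: the matrix TP, whose subject is [Greta₁'s student]₂.
*Greta₁* and the pronoun do not c-command one another → neither Principle B nor Principle C is at stake; coindexation permitted.
*[Greta₁'s student]₂* c-commands the pronoun within its binding domain → coindexation would violate Principle B.
*Tamar₃*: the pronoun c-commands this R-expression → coindexation would violate Principle C on *Tamar₃*.
*Yuki₄*: the pronoun c-commands this R-expression → coindexation would violate Principle C on *Yuki₄*.

{1}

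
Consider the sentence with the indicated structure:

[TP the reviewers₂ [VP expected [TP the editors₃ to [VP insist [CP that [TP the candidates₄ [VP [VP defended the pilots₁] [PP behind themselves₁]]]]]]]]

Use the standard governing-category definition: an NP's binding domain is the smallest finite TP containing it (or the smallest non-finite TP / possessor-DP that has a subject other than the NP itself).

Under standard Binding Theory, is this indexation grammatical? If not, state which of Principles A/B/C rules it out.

Principle A

The two coindexed NPs are *the pilots₁* and *themselves₁*.
*themselves₁* is an anaphor. Principle A requires it to be bound within its binding domain — the embedded TP, whose subject is the candidates₄.
Within that domain it is c-commanded by *the candidates₄*, which does not share its index.
*the pilots₁* does not c-command the anaphor at all.
The anaphor is unbound in its domain → Principle A violation.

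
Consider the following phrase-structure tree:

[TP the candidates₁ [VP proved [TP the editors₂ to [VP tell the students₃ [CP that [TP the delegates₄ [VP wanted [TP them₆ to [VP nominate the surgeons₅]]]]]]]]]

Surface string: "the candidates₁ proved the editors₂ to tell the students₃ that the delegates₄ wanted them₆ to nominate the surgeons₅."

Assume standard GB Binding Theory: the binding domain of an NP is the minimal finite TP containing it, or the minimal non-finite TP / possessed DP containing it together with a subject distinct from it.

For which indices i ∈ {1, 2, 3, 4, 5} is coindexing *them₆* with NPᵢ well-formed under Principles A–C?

*them* is a pronoun, so Principle B applies: it must be free in its binding domain.
Binding domain of *them₆*: the embedded TP, whose subject is the delegates₄.
*the candidates₁* c-commands the pronoun but from outside its binding domain, and is not c-commanded by it → coindexation permitted.
*the editors₂* c-commands the pronoun but from outside its binding domain, and is not c-commanded by it → coindexation permitted.
*the students₃* c-commands the pronoun but from outside its binding domain, and is not c-commanded by it → coindexation permitted.
*the delegates₄* c-commands the pronoun within its binding domain → coindexation would violate Principle B.
*the surgeons₅*: the pronoun c-commands this R-expression → coindexation would violate Principle C on *the surgeons₅*.

{1, 2, 3}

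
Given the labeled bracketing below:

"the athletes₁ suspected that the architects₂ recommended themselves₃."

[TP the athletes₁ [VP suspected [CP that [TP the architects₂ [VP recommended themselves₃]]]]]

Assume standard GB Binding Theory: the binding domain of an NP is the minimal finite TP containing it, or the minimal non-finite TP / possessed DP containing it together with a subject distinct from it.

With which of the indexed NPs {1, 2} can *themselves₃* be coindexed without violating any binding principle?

{2}

*themselves* is an anaphor, so Principle A applies: it must be bound in its binding domain.
Binding domain of *themselves₃*: the embedded TP, whose subject is the architects₂.
*the athletes₁* c-commands the anaphor but is outside its binding domain → cannot satisfy Principle A.
*the architects₂* c-commands the anaphor within its binding domain → licit binder.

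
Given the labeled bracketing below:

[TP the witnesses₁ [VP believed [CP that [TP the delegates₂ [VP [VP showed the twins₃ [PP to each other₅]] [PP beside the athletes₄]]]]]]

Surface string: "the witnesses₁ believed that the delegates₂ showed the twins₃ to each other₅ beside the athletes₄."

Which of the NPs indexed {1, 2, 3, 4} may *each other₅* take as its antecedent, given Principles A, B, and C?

*each other* is an anaphor, so Principle A applies: it must be bound in its binding domain.
Binding domain of *each other₅*: the embedded TP, whose subject is the delegates₂.
*the witnesses₁* c-commands the anaphor but is outside its binding domain → cannot satisfy Principle A.
*the delegates₂* c-commands the anaphor within its binding domain → licit binder.
*the twins₃* c-commands the anaphor within its binding domain → licit binder.
*the athletes₄* does not c-command the anaphor → cannot bind it.

{2, 3}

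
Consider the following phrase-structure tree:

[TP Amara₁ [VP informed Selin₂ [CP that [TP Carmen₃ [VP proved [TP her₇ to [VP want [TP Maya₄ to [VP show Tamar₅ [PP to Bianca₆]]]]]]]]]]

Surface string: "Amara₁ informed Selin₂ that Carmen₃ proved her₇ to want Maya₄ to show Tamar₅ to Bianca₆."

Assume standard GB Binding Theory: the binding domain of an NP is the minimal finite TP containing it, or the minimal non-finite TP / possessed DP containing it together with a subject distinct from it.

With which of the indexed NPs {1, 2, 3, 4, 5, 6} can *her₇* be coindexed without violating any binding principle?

*her* is a pronoun, so Principle B applies: it must be free in its binding domain.
Binding domain of *her₇*: the embedded TP, whose subject is Carmen₃.
*Amara₁* c-commands the pronoun but from outside its binding domain, and is not c-commanded by it → coindexation permitted.
*Selin₂* c-commands the pronoun but from outside its binding domain, and is not c-commanded by it → coindexation permitted.
*Carmen₃* c-commands the pronoun within its binding domain → coindexation would violate Principle B.
*Maya₄*: the pronoun c-commands this R-expression → coindexation would violate Principle C on *Maya₄*.
*Tamar₅*: the pronoun c-commands this R-expression → coindexation would violate Principle C on *Tamar₅*.
*Bianca₆*: the pronoun c-commands this R-expression → coindexation would violate Principle C on *Bianca₆*.

{1, 2}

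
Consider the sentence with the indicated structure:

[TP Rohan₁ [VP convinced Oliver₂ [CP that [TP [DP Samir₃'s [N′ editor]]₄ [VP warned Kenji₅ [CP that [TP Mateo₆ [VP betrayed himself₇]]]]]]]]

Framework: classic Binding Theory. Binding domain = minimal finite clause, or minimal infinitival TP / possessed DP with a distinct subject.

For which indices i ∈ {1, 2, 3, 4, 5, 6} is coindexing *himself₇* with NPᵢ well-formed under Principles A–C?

{6}

*himself* is an anaphor, so Principle A applies: it must be bound in its binding domain.
Binding domain of *himself₇*: the embedded TP, whose subject is Mateo₆.
*Rohan₁* c-commands the anaphor but is outside its binding domain → cannot satisfy Principle A.
*Oliver₂* c-commands the anaphor but is outside its binding domain → cannot satisfy Principle A.
*Samir₃* does not c-command the anaphor → cannot bind it.
*[Samir₃'s editor]₄* c-commands the anaphor but is outside its binding domain → cannot satisfy Principle A.
*Kenji₅* c-commands the anaphor but is outside its binding domain → cannot satisfy Principle A.
*Mateo₆* c-commands the anaphor within its binding domain → licit binder.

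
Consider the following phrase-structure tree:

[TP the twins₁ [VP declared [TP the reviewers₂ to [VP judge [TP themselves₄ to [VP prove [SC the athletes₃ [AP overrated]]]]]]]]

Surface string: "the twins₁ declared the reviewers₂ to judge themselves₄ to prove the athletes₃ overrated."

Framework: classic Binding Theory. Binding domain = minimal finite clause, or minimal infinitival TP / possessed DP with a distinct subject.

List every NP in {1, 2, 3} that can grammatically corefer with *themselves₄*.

*themselves* is an anaphor, so Principle A applies: it must be bound in its binding domain.
Binding domain of *themselves₄*: the embedded TP, whose subject is the reviewers₂.
*the twins₁* c-commands the anaphor but is outside its binding domain → cannot satisfy Principle A.
*the reviewers₂* c-commands the anaphor within its binding domain → licit binder.
*the athletes₃* does not c-command the anaphor → cannot bind it.

{2}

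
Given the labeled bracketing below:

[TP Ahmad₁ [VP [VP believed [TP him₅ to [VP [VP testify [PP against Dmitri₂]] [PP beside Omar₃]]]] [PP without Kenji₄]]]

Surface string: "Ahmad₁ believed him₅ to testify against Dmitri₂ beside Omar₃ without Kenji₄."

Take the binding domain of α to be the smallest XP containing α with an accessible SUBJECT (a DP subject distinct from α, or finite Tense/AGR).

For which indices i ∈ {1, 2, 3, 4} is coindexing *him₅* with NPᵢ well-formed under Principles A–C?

*him* is a pronoun, so Principle B applies: it must be free in its binding domain.
Binding domain of *him₅*: the matrix TP, whose subject is Ahmad₁.
*Ahmad₁* c-commands the pronoun within its binding domain → coindexation would violate Principle B.
*Dmitri₂*: the pronoun c-commands this R-expression → coindexation would violate Principle C on *Dmitri₂*.
*Omar₃*: the pronoun c-commands this R-expression → coindexation would violate Principle C on *Omar₃*.
*Kenji₄* and the pronoun do not c-command one another → neither Principle B nor Principle C is at stake; coindexation permitted.

{4}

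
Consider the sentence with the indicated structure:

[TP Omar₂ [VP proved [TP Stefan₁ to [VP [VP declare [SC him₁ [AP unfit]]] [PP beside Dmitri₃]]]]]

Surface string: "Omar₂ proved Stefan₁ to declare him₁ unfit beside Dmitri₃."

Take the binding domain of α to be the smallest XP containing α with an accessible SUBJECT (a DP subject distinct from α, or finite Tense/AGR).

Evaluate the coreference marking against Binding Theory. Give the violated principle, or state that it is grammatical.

Principle B

The two coindexed NPs are *Stefan₁* and *him₁*.
*him₁* is a pronoun. Its binding domain is the embedded TP, whose subject is Stefan₁.
*Stefan₁* c-commands it within that domain and carries the same index.
The pronoun is locally bound → Principle B violation.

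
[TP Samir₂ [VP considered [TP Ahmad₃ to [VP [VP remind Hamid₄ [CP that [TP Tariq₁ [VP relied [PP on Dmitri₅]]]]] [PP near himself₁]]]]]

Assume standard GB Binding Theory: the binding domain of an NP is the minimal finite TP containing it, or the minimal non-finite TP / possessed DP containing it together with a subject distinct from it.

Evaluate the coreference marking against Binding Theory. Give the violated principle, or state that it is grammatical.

The two coindexed NPs are *Tariq₁* and *himself₁*.
*himself₁* is an anaphor. Principle A requires it to be bound within its binding domain — the embedded TP, whose subject is Ahmad₃.
Within that domain it is c-commanded by *Ahmad₃*, which does not share its index.
*Tariq₁* does not c-command the anaphor at all.
The anaphor is unbound in its domain → Principle A violation.

Principle A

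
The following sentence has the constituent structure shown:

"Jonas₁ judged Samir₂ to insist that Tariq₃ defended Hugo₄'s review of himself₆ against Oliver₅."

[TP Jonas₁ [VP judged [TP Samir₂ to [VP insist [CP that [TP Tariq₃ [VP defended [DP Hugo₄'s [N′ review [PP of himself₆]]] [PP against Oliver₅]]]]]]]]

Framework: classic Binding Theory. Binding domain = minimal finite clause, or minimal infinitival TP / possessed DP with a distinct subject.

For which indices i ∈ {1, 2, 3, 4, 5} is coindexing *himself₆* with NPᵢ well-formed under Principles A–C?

*himself* is an anaphor, so Principle A applies: it must be bound in its binding domain.
Binding domain of *himself₆*: the possessed DP, whose subject is Hugo₄.
*Jonas₁* c-commands the anaphor but is outside its binding domain → cannot satisfy Principle A.
*Samir₂* c-commands the anaphor but is outside its binding domain → cannot satisfy Principle A.
*Tariq₃* c-commands the anaphor but is outside its binding domain → cannot satisfy Principle A.
*Hugo₄* c-commands the anaphor within its binding domain → licit binder.
*Oliver₅* does not c-command the anaphor → cannot bind it.

{4}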